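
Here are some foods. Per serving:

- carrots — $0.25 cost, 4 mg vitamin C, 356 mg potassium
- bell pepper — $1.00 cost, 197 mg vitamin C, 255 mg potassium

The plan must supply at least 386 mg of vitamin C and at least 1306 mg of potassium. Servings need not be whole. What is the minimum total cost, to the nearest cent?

Check every corner: each single food scaled to meet both minima, and each pair solved so both constraints bind.
carrots only: max(386/4, 1306/356) = 96.5 servings → $24.12.
bell pepper only: max(386/197, 1306/255) = 5.122 servings → $5.12.
carrots + bell pepper with both tight: 2.298 servings and 1.913 servings → $2.49.
So the least-cost plan costs $2.49.

$2.49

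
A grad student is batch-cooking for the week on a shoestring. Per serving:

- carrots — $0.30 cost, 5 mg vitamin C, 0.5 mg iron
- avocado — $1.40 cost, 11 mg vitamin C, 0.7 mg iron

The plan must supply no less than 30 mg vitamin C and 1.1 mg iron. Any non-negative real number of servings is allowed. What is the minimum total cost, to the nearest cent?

$1.80

Compare the cost at each extreme point of the feasible region.
carrots only: max(30/5, 1.1/0.5) = 6 servings → $1.80.
avocado only: max(30/11, 1.1/0.7) = 2.727 servings → $3.82.
carrots + avocado: the both-tight solution has a negative serving — not a feasible corner.
So the least-cost plan costs $1.80.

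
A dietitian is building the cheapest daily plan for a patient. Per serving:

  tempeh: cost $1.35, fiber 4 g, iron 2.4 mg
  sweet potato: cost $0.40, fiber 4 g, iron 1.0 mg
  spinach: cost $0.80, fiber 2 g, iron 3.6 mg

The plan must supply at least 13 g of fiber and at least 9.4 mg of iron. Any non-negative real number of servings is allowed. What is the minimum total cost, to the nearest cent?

Two binding constraints pin down two serving amounts, so the optimal mix uses at most two foods. The candidates are each food alone (scaled to the tighter of fiber/iron) and each pair with both constraints tight.
tempeh only: max(13/4, 9.4/2.4) = 3.917 servings → $5.29.
sweet potato only: max(13/4, 9.4/1.0) = 9.4 servings → $3.76.
spinach only: max(13/2, 9.4/3.6) = 6.5 servings → $5.20.
tempeh + sweet potato: the both-tight solution has a negative serving — not a feasible corner.
tempeh + spinach with both tight: 2.917 servings and 0.6667 servings → $4.47.
sweet potato + spinach with both tight: 2.258 servings and 1.984 servings → $2.49.
The minimum over all feasible corners is $2.49.

$2.49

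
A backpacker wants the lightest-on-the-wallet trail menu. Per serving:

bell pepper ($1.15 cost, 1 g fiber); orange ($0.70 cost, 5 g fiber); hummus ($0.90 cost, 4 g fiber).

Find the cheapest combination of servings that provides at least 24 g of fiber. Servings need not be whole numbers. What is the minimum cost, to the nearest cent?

Cost per g of fiber: orange $0.1400, hummus $0.2250, bell pepper $1.1500.
With no serving limits, use only orange: 24 g / 5 g = 4.8 servings × $0.70 = $3.36.

$3.36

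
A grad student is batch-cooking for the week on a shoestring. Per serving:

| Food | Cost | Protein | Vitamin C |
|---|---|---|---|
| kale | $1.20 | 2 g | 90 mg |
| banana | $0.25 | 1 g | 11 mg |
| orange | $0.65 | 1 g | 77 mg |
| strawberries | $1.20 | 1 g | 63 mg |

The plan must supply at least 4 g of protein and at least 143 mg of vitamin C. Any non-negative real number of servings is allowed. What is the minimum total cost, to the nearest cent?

Compare the cost at each extreme point of the feasible region.
kale only: max(4/2, 143/90) = 2 servings → $2.40.
banana only: max(4/1, 143/11) = 13 servings → $3.25.
orange only: max(4/1, 143/77) = 4 servings → $2.60.
strawberries only: max(4/1, 143/63) = 4 servings → $4.80.
kale + banana with both tight: 1.456 servings and 1.088 servings → $2.02.
kale + orange: the both-tight solution has a negative serving — not a feasible corner.
kale + strawberries with both targets exact would need a negative amount; discard.
banana + orange with both tight: 2.5 servings and 1.5 servings → $1.60.
banana + strawberries with both tight: 2.096 servings and 1.904 servings → $2.81.
orange + strawberries with both targets exact would need a negative amount; discard.
Cheapest feasible corner: $1.60.

$1.60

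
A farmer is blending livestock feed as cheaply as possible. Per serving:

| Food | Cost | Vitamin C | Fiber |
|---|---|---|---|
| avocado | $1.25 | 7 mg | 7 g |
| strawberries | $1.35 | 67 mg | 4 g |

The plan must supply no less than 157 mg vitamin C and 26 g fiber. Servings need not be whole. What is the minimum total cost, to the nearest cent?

$5.96

This is a tiny linear program; its minimum lies at a vertex of the feasible set. List the vertices and price them.
avocado only: max(157/7, 26/7) = 22.43 servings → $28.04.
strawberries only: max(157/67, 26/4) = 6.5 servings → $8.78.
avocado + strawberries with both tight: 2.526 servings and 2.079 servings → $5.96.
So the least-cost plan costs $5.96.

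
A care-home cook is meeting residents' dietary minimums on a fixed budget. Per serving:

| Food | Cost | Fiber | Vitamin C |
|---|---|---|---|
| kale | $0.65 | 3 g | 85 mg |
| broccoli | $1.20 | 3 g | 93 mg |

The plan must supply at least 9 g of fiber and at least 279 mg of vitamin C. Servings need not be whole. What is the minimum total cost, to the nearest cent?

Minimising a linear cost over {fiber ≥ 9, vitamin C ≥ 279, servings ≥ 0} — the optimum is at a vertex, using one or two foods.
kale only: max(9/3, 279/85) = 3.282 servings → $2.13.
broccoli only: max(9/3, 279/93) = 3 servings → $3.60.
kale + broccoli with both tight: 0 servings and 3 servings → $3.60.
So the least-cost plan costs $2.13.

$2.13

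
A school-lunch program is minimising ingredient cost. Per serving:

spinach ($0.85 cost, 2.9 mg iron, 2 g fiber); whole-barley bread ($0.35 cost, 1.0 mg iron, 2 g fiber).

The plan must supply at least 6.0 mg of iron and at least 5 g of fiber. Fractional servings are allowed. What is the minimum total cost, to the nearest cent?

Two binding constraints pin down two serving amounts, so the optimal mix uses at most two foods. The candidates are each food alone (scaled to the tighter of iron/fiber) and each pair with both constraints tight.
spinach only: max(6.0/2.9, 5/2) = 2.5 servings → $2.12.
whole-barley bread only: max(6.0/1.0, 5/2) = 6 servings → $2.10.
spinach + whole-barley bread with both tight: 1.842 servings and 0.6579 servings → $1.80.
The minimum over all feasible corners is $1.80.

$1.80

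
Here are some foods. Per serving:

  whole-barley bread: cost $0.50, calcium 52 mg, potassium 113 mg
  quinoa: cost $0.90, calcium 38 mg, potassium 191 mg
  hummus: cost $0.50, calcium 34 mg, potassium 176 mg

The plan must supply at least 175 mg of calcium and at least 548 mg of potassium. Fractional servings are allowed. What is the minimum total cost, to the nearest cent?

Two binding constraints pin down two serving amounts, so the optimal mix uses at most two foods. The candidates are each food alone (scaled to the tighter of calcium/potassium) and each pair with both constraints tight.
whole-barley bread only: max(175/52, 548/113) = 4.85 servings → $2.42.
quinoa only: max(175/38, 548/191) = 4.605 servings → $4.14.
hummus only: max(175/34, 548/176) = 5.147 servings → $2.57.
whole-barley bread + quinoa with both tight: 2.235 servings and 1.547 servings → $2.51.
whole-barley bread + hummus with both tight: 2.292 servings and 1.642 servings → $1.97.
quinoa + hummus with both targets exact would need a negative amount; discard.
Cheapest feasible corner: $1.97.

$1.97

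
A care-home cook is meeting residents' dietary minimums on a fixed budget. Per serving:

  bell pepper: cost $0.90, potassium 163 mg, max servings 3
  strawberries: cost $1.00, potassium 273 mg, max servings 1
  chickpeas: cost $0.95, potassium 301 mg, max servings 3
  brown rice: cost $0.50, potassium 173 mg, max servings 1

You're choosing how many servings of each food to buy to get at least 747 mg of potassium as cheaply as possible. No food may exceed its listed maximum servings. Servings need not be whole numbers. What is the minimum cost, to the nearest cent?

$2.31

Cost per mg of potassium: brown rice $0.0029, chickpeas $0.0032, strawberries $0.0037, bell pepper $0.0055.
Take 1 serving of brown rice: +173.0 mg potassium for $0.50 (total $0.50, still need 574.0 mg).
Take 1.907 servings of chickpeas: +574.0 mg potassium for $1.81 (total $2.31, still need 0.0 mg).
Greedy by cheapest-per-mg is optimal for a single linear constraint, so the minimum cost is $2.31.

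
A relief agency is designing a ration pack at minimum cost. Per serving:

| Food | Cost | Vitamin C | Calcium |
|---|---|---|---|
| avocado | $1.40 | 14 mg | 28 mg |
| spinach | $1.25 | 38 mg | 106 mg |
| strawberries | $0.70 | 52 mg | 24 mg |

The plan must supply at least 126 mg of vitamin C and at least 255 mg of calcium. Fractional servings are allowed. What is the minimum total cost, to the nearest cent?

$3.34

Compare the cost at each extreme point of the feasible region.
avocado only: max(126/14, 255/28) = 9.107 servings → $12.75.
spinach only: max(126/38, 255/106) = 3.316 servings → $4.14.
strawberries only: max(126/52, 255/24) = 10.62 servings → $7.44.
avocado + spinach with both tight: 8.729 servings and 0.1 servings → $12.35.
avocado + strawberries: intersection lies outside the first quadrant.
spinach + strawberries with both tight: 2.225 servings and 0.797 servings → $3.34.
Cheapest feasible corner: $3.34.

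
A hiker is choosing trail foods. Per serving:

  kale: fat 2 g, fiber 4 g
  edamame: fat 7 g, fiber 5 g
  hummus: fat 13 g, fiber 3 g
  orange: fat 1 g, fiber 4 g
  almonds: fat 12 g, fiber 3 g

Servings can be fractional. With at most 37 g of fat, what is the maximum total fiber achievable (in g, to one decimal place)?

148.0 g

Fiber per g fat: orange 4, kale 2, edamame 0.7143, almonds 0.25, hummus 0.2308.
With no serving limits, spend the whole fat allowance on orange: 37 g / 1 g × 4 g = 148.0 g.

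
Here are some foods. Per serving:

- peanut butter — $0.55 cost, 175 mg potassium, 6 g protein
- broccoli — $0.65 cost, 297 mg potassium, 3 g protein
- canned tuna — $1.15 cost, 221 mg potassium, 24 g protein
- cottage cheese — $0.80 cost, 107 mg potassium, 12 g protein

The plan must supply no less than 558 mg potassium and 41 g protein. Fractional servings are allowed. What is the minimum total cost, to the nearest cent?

With two linear requirements the optimum uses one or two foods; enumerate the corners.
peanut butter only: max(558/175, 41/6) = 6.833 servings → $3.76.
broccoli only: max(558/297, 41/3) = 13.67 servings → $8.88.
canned tuna only: max(558/221, 41/24) = 2.525 servings → $2.90.
cottage cheese only: max(558/107, 41/12) = 5.215 servings → $4.17.
peanut butter + broccoli: intersection lies outside the first quadrant.
peanut butter + canned tuna with both tight: 1.507 servings and 1.332 servings → $2.36.
peanut butter + cottage cheese with both tight: 1.584 servings and 2.625 servings → $2.97.
broccoli + canned tuna with both tight: 0.6699 servings and 1.625 servings → $2.30.
broccoli + cottage cheese with both tight: 0.712 servings and 3.239 servings → $3.05.
canned tuna + cottage cheese: intersection lies outside the first quadrant.
The minimum over all feasible corners is $2.30.

$2.30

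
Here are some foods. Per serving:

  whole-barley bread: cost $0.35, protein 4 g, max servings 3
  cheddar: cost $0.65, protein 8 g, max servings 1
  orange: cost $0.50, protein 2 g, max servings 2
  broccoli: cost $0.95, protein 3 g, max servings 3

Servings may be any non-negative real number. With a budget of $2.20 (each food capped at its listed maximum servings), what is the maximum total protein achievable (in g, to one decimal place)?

Protein per dollar: cheddar 12.31, whole-barley bread 11.43, orange 4, broccoli 3.158.
Take 1 serving of cheddar: spends $0.65, +8.0 g protein (running total 8.0 g).
Take 3 servings of whole-barley bread: spends $1.05, +12.0 g protein (running total 20.0 g).
Take 1 serving of orange: spends $0.50, +2.0 g protein (running total 22.0 g).
Greedy by best ratio exhausts the cost allowance optimally: 22.0 g.

22.0 g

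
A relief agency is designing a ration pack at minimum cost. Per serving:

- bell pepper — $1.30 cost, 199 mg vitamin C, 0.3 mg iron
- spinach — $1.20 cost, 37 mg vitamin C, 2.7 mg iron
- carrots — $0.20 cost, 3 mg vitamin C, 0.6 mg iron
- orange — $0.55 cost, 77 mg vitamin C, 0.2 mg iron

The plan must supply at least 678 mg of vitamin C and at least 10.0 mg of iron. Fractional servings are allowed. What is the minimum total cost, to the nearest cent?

$7.15

This is a tiny linear program; its minimum lies at a vertex of the feasible set. List the vertices and price them.
bell pepper only: max(678/199, 10.0/0.3) = 33.33 servings → $43.33.
spinach only: max(678/37, 10.0/2.7) = 18.32 servings → $21.99.
carrots only: max(678/3, 10.0/0.6) = 226 servings → $45.20.
orange only: max(678/77, 10.0/0.2) = 50 servings → $27.50.
bell pepper + spinach with both tight: 2.776 servings and 3.395 servings → $7.68.
bell pepper + carrots with both tight: 3.18 servings and 15.08 servings → $7.15.
bell pepper + orange with both targets exact would need a negative amount; discard.
spinach + carrots with both targets exact would need a negative amount; discard.
spinach + orange with both tight: 3.164 servings and 7.285 servings → $7.80.
carrots + orange with both tight: 13.91 servings and 8.263 servings → $7.33.
The minimum over all feasible corners is $7.15.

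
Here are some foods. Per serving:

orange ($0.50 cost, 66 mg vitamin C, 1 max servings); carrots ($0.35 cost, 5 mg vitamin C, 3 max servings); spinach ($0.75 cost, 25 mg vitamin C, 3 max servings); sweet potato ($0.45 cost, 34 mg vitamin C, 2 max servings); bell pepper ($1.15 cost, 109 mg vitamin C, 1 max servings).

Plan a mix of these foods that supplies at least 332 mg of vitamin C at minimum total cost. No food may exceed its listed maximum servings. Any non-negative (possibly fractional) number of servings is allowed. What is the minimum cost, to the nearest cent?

Cost per mg of vitamin C: orange $0.0076, bell pepper $0.0106, sweet potato $0.0132, spinach $0.0300, carrots $0.0700.
Take 1 serving of orange: +66.0 mg vitamin C for $0.50 (total $0.50, still need 266.0 mg).
Take 1 serving of bell pepper: +109.0 mg vitamin C for $1.15 (total $1.65, still need 157.0 mg).
Take 2 servings of sweet potato: +68.0 mg vitamin C for $0.90 (total $2.55, still need 89.0 mg).
Take 3 servings of spinach: +75.0 mg vitamin C for $2.25 (total $4.80, still need 14.0 mg).
Take 2.8 servings of carrots: +14.0 mg vitamin C for $0.98 (total $5.78, still need 0.0 mg).
Filling from the cheapest source first is optimal under one linear minimum: $5.78.

$5.78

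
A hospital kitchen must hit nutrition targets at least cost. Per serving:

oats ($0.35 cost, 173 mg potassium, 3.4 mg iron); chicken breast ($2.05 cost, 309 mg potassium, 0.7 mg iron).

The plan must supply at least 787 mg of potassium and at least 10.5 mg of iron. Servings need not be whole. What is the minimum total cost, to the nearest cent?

$1.59

oats only: max(787/173, 10.5/3.4) = 4.549 servings → $1.59.
chicken breast only: max(787/309, 10.5/0.7) = 15 servings → $30.75.
oats + chicken breast with both tight: 2.898 servings and 0.9245 servings → $2.91.
The minimum over all feasible corners is $1.59.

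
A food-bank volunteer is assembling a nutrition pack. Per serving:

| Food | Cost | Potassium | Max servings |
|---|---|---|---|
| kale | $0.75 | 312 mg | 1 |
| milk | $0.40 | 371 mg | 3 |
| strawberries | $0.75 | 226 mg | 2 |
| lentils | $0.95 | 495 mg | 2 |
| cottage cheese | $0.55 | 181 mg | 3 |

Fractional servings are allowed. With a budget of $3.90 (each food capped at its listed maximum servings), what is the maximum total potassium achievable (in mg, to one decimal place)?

Potassium per dollar: milk 927.5, lentils 521.1, kale 416, cottage cheese 329.1, strawberries 301.3.
Take 3 servings of milk: spends $1.20, +1113.0 mg potassium (running total 1113.0 mg).
Take 2 servings of lentils: spends $1.90, +990.0 mg potassium (running total 2103.0 mg).
Take 1 serving of kale: spends $0.75, +312.0 mg potassium (running total 2415.0 mg).
Take 0.09091 servings of cottage cheese: spends $0.05, +16.5 mg potassium (running total 2431.5 mg).
Filling greedily by potassium-per-dollar is optimal for one linear limit, giving 2431.5 mg.

2431.5 mg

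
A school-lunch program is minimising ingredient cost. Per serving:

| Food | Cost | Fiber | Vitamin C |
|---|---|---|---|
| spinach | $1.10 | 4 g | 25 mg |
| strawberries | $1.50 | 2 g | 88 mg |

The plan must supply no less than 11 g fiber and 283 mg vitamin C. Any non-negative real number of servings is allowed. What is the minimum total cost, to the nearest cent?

$5.72

At the optimum either one food covers both requirements or two foods hit both targets exactly; no other combination can be cheaper.
spinach only: max(11/4, 283/25) = 11.32 servings → $12.45.
strawberries only: max(11/2, 283/88) = 5.5 servings → $8.25.
spinach + strawberries with both tight: 1.331 servings and 2.838 servings → $5.72.
The minimum over all feasible corners is $5.72.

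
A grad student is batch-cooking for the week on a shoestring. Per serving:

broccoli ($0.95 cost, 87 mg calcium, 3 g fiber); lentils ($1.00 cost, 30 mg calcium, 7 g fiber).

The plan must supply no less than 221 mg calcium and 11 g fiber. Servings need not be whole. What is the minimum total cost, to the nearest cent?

$2.79

An LP optimum is at a vertex; with two nutrient constraints at most two foods are used. Check each candidate.
broccoli only: max(221/87, 11/3) = 3.667 servings → $3.48.
lentils only: max(221/30, 11/7) = 7.367 servings → $7.37.
broccoli + lentils with both tight: 2.345 servings and 0.5665 servings → $2.79.
The minimum over all feasible corners is $2.79.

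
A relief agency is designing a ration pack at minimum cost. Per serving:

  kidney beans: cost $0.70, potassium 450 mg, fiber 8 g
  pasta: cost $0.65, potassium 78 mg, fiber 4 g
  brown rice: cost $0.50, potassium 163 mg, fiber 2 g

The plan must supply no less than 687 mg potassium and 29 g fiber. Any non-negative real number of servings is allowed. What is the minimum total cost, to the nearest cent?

Minimising a linear cost over {potassium ≥ 687, fiber ≥ 29, servings ≥ 0} — the optimum is at a vertex, using one or two foods.
kidney beans only: max(687/450, 29/8) = 3.625 servings → $2.54.
pasta only: max(687/78, 29/4) = 8.808 servings → $5.72.
brown rice only: max(687/163, 29/2) = 14.5 servings → $7.25.
kidney beans + pasta with both tight: 0.4133 servings and 6.423 servings → $4.46.
kidney beans + brown rice: intersection lies outside the first quadrant.
pasta + brown rice with both tight: 6.76 servings and 0.9798 servings → $4.88.
Cheapest feasible corner: $2.54.

$2.54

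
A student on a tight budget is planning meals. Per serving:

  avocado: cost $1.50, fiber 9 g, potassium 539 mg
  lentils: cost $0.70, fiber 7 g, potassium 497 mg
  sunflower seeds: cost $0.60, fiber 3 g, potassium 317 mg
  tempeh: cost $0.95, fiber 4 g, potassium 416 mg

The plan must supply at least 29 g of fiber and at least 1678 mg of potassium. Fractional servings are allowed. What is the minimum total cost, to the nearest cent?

With two linear requirements the optimum uses one or two foods; enumerate the corners.
avocado only: max(29/9, 1678/539) = 3.222 servings → $4.83.
lentils only: max(29/7, 1678/497) = 4.143 servings → $2.90.
sunflower seeds only: max(29/3, 1678/317) = 9.667 servings → $5.80.
tempeh only: max(29/4, 1678/416) = 7.25 servings → $6.89.
avocado + lentils with both targets exact would need a negative amount; discard.
avocado + sunflower seeds: the both-tight solution has a negative serving — not a feasible corner.
avocado + tempeh with both targets exact would need a negative amount; discard.
lentils + sunflower seeds: the both-tight solution has a negative serving — not a feasible corner.
lentils + tempeh: intersection lies outside the first quadrant.
sunflower seeds + tempeh: intersection lies outside the first quadrant.
The minimum over all feasible corners is $2.90.

$2.90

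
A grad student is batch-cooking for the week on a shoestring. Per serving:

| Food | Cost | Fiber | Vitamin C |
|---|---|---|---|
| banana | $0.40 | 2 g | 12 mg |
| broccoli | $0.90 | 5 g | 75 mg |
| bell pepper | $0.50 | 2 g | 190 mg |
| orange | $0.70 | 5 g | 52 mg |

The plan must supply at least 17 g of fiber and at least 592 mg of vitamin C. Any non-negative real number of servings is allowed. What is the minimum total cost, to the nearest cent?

banana only: max(17/2, 592/12) = 49.33 servings → $19.73.
broccoli only: max(17/5, 592/75) = 7.893 servings → $7.10.
bell pepper only: max(17/2, 592/190) = 8.5 servings → $4.25.
orange only: max(17/5, 592/52) = 11.38 servings → $7.97.
banana + broccoli with both targets exact would need a negative amount; discard.
banana + bell pepper with both tight: 5.747 servings and 2.753 servings → $3.68.
banana + orange: intersection lies outside the first quadrant.
broccoli + bell pepper with both tight: 2.558 servings and 2.106 servings → $3.35.
broccoli + orange: the both-tight solution has a negative serving — not a feasible corner.
bell pepper + orange with both tight: 2.454 servings and 2.418 servings → $2.92.
The minimum over all feasible corners is $2.92.

$2.92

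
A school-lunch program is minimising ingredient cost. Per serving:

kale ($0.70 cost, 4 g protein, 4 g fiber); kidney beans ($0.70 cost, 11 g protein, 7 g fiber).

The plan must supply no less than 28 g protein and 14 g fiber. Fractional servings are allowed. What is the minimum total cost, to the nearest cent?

$1.78

Minimising a linear cost over {protein ≥ 28, fiber ≥ 14, servings ≥ 0} — the optimum is at a vertex, using one or two foods.
kale only: max(28/4, 14/4) = 7 servings → $4.90.
kidney beans only: max(28/11, 14/7) = 2.545 servings → $1.78.
kale + kidney beans: the both-tight solution has a negative serving — not a feasible corner.
So the least-cost plan costs $1.78.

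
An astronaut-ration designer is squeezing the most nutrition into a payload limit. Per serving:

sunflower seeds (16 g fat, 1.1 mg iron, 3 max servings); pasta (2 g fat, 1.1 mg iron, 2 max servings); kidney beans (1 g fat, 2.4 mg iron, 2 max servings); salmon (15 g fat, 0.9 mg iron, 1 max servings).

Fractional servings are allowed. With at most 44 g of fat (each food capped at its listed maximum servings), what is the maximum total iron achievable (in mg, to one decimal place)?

Iron per g fat: kidney beans 2.4, pasta 0.55, sunflower seeds 0.06875, salmon 0.06.
Take 2 servings of kidney beans: uses 2 g fat, +4.8 mg iron (running total 4.8 mg).
Take 2 servings of pasta: uses 4 g fat, +2.2 mg iron (running total 7.0 mg).
Take 2.375 servings of sunflower seeds: uses 38 g fat, +2.6 mg iron (running total 9.6 mg).
Greedy by best ratio exhausts the fat allowance optimally: 9.6 mg.

9.6 mg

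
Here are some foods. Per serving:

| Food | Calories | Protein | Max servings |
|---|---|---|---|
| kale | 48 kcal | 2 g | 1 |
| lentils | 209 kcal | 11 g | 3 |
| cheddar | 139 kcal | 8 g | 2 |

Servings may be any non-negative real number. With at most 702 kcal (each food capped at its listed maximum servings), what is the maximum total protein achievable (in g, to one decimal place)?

38.3 g

Protein per kcal: cheddar 0.05755, lentils 0.05263, kale 0.04167.
Take 2 servings of cheddar: uses 278 kcal, +16.0 g protein (running total 16.0 g).
Take 2.029 servings of lentils: uses 424 kcal, +22.3 g protein (running total 38.3 g).
Greedy by best ratio exhausts the calories allowance optimally: 38.3 g.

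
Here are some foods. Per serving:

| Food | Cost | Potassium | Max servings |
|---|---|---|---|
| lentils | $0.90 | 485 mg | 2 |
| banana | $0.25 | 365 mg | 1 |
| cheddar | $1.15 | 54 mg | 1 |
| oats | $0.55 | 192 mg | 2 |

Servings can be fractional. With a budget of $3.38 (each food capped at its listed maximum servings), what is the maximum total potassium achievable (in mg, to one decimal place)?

Potassium per dollar: banana 1460, lentils 538.9, oats 349.1, cheddar 46.96.
Take 1 serving of banana: spends $0.25, +365.0 mg potassium (running total 365.0 mg).
Take 2 servings of lentils: spends $1.80, +970.0 mg potassium (running total 1335.0 mg).
Take 2 servings of oats: spends $1.10, +384.0 mg potassium (running total 1719.0 mg).
Take 0.2 servings of cheddar: spends $0.23, +10.8 mg potassium (running total 1729.8 mg).
Greedy by best ratio exhausts the cost allowance optimally: 1729.8 mg.

1729.8 mg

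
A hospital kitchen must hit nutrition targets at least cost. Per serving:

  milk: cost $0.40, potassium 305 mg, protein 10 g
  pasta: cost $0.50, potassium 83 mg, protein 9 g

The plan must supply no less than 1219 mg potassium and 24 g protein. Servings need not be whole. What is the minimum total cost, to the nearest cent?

Minimising a linear cost over {potassium ≥ 1219, protein ≥ 24, servings ≥ 0} — the optimum is at a vertex, using one or two foods.
milk only: max(1219/305, 24/10) = 3.997 servings → $1.60.
pasta only: max(1219/83, 24/9) = 14.69 servings → $7.34.
milk + pasta: intersection lies outside the first quadrant.
The minimum over all feasible corners is $1.60.

$1.60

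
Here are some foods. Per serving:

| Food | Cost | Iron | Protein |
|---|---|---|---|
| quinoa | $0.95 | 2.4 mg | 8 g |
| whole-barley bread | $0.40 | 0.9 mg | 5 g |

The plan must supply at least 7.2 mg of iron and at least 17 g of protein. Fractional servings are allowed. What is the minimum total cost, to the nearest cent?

$2.85

At the optimum either one food covers both requirements or two foods hit both targets exactly; no other combination can be cheaper.
quinoa only: max(7.2/2.4, 17/8) = 3 servings → $2.85.
whole-barley bread only: max(7.2/0.9, 17/5) = 8 servings → $3.20.
quinoa + whole-barley bread: the both-tight solution has a negative serving — not a feasible corner.
So the least-cost plan costs $2.85.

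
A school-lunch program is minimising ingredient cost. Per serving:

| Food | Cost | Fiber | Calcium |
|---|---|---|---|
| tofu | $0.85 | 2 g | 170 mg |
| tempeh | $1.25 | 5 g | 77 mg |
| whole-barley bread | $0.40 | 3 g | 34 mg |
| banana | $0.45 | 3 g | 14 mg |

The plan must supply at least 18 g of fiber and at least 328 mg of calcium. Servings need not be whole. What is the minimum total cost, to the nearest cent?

$2.89

An LP optimum is at a vertex; with two nutrient constraints at most two foods are used. Check each candidate.
tofu only: max(18/2, 328/170) = 9 servings → $7.65.
tempeh only: max(18/5, 328/77) = 4.26 servings → $5.32.
whole-barley bread only: max(18/3, 328/34) = 9.647 servings → $3.86.
banana only: max(18/3, 328/14) = 23.43 servings → $10.54.
tofu + tempeh with both tight: 0.3649 servings and 3.454 servings → $4.63.
tofu + whole-barley bread with both tight: 0.8416 servings and 5.439 servings → $2.89.
tofu + banana with both tight: 1.519 servings and 4.988 servings → $3.54.
tempeh + whole-barley bread with both targets exact would need a negative amount; discard.
tempeh + banana: the both-tight solution has a negative serving — not a feasible corner.
whole-barley bread + banana with both targets exact would need a negative amount; discard.
Cheapest feasible corner: $2.89.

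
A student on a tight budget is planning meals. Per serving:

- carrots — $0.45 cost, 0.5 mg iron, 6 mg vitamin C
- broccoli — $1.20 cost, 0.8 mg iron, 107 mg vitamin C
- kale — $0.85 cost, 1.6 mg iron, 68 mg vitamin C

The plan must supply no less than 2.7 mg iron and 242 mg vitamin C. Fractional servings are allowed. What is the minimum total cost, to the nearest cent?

A basic optimal solution has at most two foods positive. Try each food alone and each pair with both targets met exactly.
carrots only: max(2.7/0.5, 242/6) = 40.33 servings → $18.15.
broccoli only: max(2.7/0.8, 242/107) = 3.375 servings → $4.05.
kale only: max(2.7/1.6, 242/68) = 3.559 servings → $3.02.
carrots + broccoli with both tight: 1.957 servings and 2.152 servings → $3.46.
carrots + kale: the both-tight solution has a negative serving — not a feasible corner.
broccoli + kale with both tight: 1.743 servings and 0.8159 servings → $2.79.
Cheapest feasible corner: $2.79.

$2.79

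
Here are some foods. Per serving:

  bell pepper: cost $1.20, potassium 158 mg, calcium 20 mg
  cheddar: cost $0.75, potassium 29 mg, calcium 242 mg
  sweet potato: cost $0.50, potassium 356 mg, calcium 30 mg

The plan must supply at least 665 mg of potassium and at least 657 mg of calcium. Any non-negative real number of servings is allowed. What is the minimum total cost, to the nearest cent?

$2.71

Two binding constraints pin down two serving amounts, so the optimal mix uses at most two foods. The candidates are each food alone (scaled to the tighter of potassium/calcium) and each pair with both constraints tight.
bell pepper only: max(665/158, 657/20) = 32.85 servings → $39.42.
cheddar only: max(665/29, 657/242) = 22.93 servings → $17.20.
sweet potato only: max(665/356, 657/30) = 21.9 servings → $10.95.
bell pepper + cheddar with both tight: 3.768 servings and 2.403 servings → $6.32.
bell pepper + sweet potato: intersection lies outside the first quadrant.
cheddar + sweet potato with both tight: 2.509 servings and 1.664 servings → $2.71.
So the least-cost plan costs $2.71.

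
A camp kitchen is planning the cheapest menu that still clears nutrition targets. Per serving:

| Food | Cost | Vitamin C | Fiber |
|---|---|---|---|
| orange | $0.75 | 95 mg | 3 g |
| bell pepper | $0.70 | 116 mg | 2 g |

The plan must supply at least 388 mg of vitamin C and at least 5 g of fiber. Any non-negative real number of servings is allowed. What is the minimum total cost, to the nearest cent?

$2.34

An LP optimum is at a vertex; with two nutrient constraints at most two foods are used. Check each candidate.
orange only: max(388/95, 5/3) = 4.084 servings → $3.06.
bell pepper only: max(388/116, 5/2) = 3.345 servings → $2.34.
orange + bell pepper: intersection lies outside the first quadrant.
So the least-cost plan costs $2.34.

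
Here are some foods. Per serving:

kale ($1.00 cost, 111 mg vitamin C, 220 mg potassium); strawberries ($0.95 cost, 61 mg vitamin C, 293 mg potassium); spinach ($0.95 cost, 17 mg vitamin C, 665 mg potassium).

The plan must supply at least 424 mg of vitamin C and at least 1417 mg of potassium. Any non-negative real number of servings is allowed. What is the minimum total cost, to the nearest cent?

kale only: max(424/111, 1417/220) = 6.441 servings → $6.44.
strawberries only: max(424/61, 1417/293) = 6.951 servings → $6.60.
spinach only: max(424/17, 1417/665) = 24.94 servings → $23.69.
kale + strawberries with both tight: 1.978 servings and 3.351 servings → $5.16.
kale + spinach with both tight: 3.68 servings and 0.9134 servings → $4.55.
strawberries + spinach: the both-tight solution has a negative serving — not a feasible corner.
So the least-cost plan costs $4.55.

$4.55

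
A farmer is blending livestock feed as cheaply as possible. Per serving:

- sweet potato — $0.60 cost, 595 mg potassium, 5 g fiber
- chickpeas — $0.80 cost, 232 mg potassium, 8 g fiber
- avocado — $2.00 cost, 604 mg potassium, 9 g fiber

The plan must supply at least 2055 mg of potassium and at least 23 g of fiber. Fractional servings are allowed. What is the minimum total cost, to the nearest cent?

An LP optimum is at a vertex; with two nutrient constraints at most two foods are used. Check each candidate.
sweet potato only: max(2055/595, 23/5) = 4.6 servings → $2.76.
chickpeas only: max(2055/232, 23/8) = 8.858 servings → $7.09.
avocado only: max(2055/604, 23/9) = 3.402 servings → $6.80.
sweet potato + chickpeas with both tight: 3.084 servings and 0.9472 servings → $2.61.
sweet potato + avocado with both tight: 1.971 servings and 1.46 servings → $4.10.
chickpeas + avocado with both targets exact would need a negative amount; discard.
Cheapest feasible corner: $2.61.

$2.61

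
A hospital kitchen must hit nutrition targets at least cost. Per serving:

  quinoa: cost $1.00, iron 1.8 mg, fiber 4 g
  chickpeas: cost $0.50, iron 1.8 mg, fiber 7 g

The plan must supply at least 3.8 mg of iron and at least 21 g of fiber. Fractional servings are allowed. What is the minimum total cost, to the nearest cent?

$1.50

Check every corner: each single food scaled to meet both minima, and each pair solved so both constraints bind.
quinoa only: max(3.8/1.8, 21/4) = 5.25 servings → $5.25.
chickpeas only: max(3.8/1.8, 21/7) = 3 servings → $1.50.
quinoa + chickpeas: the both-tight solution has a negative serving — not a feasible corner.
The minimum over all feasible corners is $1.50.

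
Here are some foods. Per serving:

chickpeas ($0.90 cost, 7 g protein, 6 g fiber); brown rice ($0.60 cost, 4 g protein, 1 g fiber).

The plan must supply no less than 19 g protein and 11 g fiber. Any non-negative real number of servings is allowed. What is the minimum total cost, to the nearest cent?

$2.44

Minimising a linear cost over {protein ≥ 19, fiber ≥ 11, servings ≥ 0} — the optimum is at a vertex, using one or two foods.
chickpeas only: max(19/7, 11/6) = 2.714 servings → $2.44.
brown rice only: max(19/4, 11/1) = 11 servings → $6.60.
chickpeas + brown rice with both tight: 1.471 servings and 2.176 servings → $2.63.
The minimum over all feasible corners is $2.44.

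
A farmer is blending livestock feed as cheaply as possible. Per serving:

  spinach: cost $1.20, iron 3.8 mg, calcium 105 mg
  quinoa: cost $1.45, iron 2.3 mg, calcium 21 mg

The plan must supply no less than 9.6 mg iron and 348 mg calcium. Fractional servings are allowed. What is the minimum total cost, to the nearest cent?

$3.98

For a min-cost LP with two ≥-constraints, a basic feasible solution has at most two positive variables.
spinach only: max(9.6/3.8, 348/105) = 3.314 servings → $3.98.
quinoa only: max(9.6/2.3, 348/21) = 16.57 servings → $24.03.
spinach + quinoa with both targets exact would need a negative amount; discard.
Cheapest feasible corner: $3.98.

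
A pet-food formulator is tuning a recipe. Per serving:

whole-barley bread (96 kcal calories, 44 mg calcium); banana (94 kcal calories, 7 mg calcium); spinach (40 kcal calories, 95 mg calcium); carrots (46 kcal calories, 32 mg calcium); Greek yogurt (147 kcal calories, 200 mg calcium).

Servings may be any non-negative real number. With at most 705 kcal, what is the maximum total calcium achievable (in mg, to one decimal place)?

Calcium per kcal: spinach 2.375, Greek yogurt 1.361, carrots 0.6957, whole-barley bread 0.4583, banana 0.07447.
With no serving limits, spend the whole calories allowance on spinach: 705 kcal / 40 kcal × 95 mg = 1674.4 mg.

1674.4 mg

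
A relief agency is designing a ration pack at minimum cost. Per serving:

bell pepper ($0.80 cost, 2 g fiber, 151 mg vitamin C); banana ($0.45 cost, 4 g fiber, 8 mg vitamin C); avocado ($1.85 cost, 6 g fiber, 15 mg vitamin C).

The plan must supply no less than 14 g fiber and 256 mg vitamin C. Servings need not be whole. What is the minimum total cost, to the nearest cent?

Two binding constraints pin down two serving amounts, so the optimal mix uses at most two foods. The candidates are each food alone (scaled to the tighter of fiber/vitamin C) and each pair with both constraints tight.
bell pepper only: max(14/2, 256/151) = 7 servings → $5.60.
banana only: max(14/4, 256/8) = 32 servings → $14.40.
avocado only: max(14/6, 256/15) = 17.07 servings → $31.57.
bell pepper + banana with both tight: 1.551 servings and 2.724 servings → $2.47.
bell pepper + avocado with both tight: 1.514 servings and 1.829 servings → $4.59.
banana + avocado: intersection lies outside the first quadrant.
So the least-cost plan costs $2.47.

$2.47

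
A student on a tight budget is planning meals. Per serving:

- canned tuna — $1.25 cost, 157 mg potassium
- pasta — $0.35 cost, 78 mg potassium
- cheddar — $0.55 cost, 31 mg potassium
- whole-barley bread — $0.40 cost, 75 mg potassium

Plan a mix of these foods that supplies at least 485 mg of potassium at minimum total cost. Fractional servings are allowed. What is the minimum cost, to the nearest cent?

$2.18

Cost per mg of potassium: pasta $0.0045, whole-barley bread $0.0053, canned tuna $0.0080, cheddar $0.0177.
With no serving limits, use only pasta: 485 mg / 78 mg = 6.218 servings × $0.35 = $2.18.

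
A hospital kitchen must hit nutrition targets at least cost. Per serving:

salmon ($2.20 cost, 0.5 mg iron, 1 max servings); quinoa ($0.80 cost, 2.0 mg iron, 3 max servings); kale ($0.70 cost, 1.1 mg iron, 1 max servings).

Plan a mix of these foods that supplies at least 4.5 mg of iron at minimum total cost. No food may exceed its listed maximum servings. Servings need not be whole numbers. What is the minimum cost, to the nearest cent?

Cost per mg of iron: quinoa $0.4000, kale $0.6364, salmon $4.4000.
Take 2.25 servings of quinoa: +4.5 mg iron for $1.80 (total $1.80, still need 0.0 mg).
Filling from the cheapest source first is optimal under one linear minimum: $1.80.

$1.80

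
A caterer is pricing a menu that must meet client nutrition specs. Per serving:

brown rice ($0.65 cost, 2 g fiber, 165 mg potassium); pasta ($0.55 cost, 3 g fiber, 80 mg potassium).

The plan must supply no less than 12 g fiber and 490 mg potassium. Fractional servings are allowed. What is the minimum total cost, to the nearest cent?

Compare the cost at each extreme point of the feasible region.
brown rice only: max(12/2, 490/165) = 6 servings → $3.90.
pasta only: max(12/3, 490/80) = 6.125 servings → $3.37.
brown rice + pasta with both tight: 1.522 servings and 2.985 servings → $2.63.
So the least-cost plan costs $2.63.

$2.63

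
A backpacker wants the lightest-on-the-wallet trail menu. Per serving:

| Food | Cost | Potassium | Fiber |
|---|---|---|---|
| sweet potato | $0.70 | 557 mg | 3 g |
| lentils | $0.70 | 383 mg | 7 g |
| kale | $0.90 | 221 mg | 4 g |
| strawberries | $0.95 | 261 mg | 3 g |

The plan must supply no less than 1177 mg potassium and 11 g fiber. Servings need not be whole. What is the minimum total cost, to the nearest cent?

$1.69

A basic optimal solution has at most two foods positive. Try each food alone and each pair with both targets met exactly.
sweet potato only: max(1177/557, 11/3) = 3.667 servings → $2.57.
lentils only: max(1177/383, 11/7) = 3.073 servings → $2.15.
kale only: max(1177/221, 11/4) = 5.326 servings → $4.79.
strawberries only: max(1177/261, 11/3) = 4.51 servings → $4.28.
sweet potato + lentils with both tight: 1.464 servings and 0.944 servings → $1.69.
sweet potato + kale with both tight: 1.455 servings and 1.659 servings → $2.51.
sweet potato + strawberries with both tight: 0.7432 servings and 2.923 servings → $3.30.
lentils + kale: the both-tight solution has a negative serving — not a feasible corner.
lentils + strawberries with both targets exact would need a negative amount; discard.
kale + strawberries: intersection lies outside the first quadrant.
The minimum over all feasible corners is $1.69.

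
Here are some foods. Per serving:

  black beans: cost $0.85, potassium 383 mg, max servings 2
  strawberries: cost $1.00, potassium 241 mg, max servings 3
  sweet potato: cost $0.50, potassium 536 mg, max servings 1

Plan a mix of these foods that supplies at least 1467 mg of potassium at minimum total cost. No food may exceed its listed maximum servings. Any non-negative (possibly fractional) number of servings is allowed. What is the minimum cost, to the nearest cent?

Cost per mg of potassium: sweet potato $0.0009, black beans $0.0022, strawberries $0.0041.
Take 1 serving of sweet potato: +536.0 mg potassium for $0.50 (total $0.50, still need 931.0 mg).
Take 2 servings of black beans: +766.0 mg potassium for $1.70 (total $2.20, still need 165.0 mg).
Take 0.6846 servings of strawberries: +165.0 mg potassium for $0.68 (total $2.88, still need 0.0 mg).
Filling from the cheapest source first is optimal under one linear minimum: $2.88.

$2.88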